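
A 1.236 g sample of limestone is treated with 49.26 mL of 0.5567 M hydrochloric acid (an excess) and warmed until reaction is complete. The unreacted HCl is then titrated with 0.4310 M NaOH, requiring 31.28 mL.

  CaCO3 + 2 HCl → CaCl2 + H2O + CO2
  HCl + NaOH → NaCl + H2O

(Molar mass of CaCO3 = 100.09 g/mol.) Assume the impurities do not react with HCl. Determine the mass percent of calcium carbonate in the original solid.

56.45 %

n(HCl) added = 0.04926 × 0.5567 = 0.02742 mol
n(NaOH) used in back-titration = 0.03128 × 0.4310 = 0.01348 mol
n(HCl) left over = 0.01348 mol (1:1 ratio)
n(HCl) consumed by analyte = 0.02742 − 0.01348 = 0.01394 mol
From the 1:2 ratio, n(CaCO3) = 1/2 × 0.01394 = 6.971 × 10^-3 mol
mass of CaCO3 = 6.971 × 10^-3 × 100.09 = 0.6977 g
% CaCO3 = 0.6977 / 1.236 × 100 = 56.45 %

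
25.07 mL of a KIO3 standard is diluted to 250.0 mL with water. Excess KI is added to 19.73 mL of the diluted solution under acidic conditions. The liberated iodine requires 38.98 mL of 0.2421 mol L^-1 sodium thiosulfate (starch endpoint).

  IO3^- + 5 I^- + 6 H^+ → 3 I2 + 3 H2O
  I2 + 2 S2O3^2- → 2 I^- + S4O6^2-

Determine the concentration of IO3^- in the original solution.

0.7950 mol/L

n(S2O3^2-) = 0.03898 × 0.2421 = 9.437 × 10^-3 mol
n(I2) = n(S2O3^2-)/2 = 4.719 × 10^-3 mol
From the 1:3 ratio, n(IO3^-) in the aliquot = 1/3 × 4.719 × 10^-3 = 1.573 × 10^-3 mol
[IO3^-]_dilute = 1.573 × 10^-3 / 0.01973 = 0.07972 mol/L
[IO3^-]_original = 0.07972 × 250.0/25.07 = 0.7950 mol/L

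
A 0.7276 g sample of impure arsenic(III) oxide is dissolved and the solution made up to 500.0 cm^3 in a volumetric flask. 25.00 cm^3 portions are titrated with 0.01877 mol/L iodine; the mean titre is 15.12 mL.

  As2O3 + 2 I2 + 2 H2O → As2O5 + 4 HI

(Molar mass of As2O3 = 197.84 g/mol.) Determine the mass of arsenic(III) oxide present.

n(I2) per titration = 0.01512 × 0.01877 = 2.838 × 10^-4 mol
From the 1:2 ratio, n(As2O3) in each aliquot = 1/2 × 2.838 × 10^-4 = 1.419 × 10^-4 mol
n(As2O3) in the whole flask = 1.419 × 10^-4 × 500.0/25.00 = 2.838 × 10^-3 mol
mass of As2O3 = 2.838 × 10^-3 × 197.84 = 0.5615 g

0.5615 g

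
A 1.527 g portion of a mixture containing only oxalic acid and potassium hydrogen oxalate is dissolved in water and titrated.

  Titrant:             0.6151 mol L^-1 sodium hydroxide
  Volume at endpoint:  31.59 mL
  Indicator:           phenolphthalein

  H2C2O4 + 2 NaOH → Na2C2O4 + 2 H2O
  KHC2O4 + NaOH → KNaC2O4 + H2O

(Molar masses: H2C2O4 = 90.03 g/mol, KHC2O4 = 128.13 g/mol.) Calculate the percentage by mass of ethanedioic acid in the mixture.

34.15 %

n(NaOH) = 0.03159 × 0.6151 = 0.01943 mol
Let x = n(H2C2O4), y = n(KHC2O4).
Titrant: 2x + 1y = 0.01943;  mass: 90.03x + 128.13y = 1.527
Solving, x = 5.791 × 10^-3 mol, y = 7.848 × 10^-3 mol
mass of H2C2O4 = 5.791 × 10^-3 × 90.03 = 0.5214 g
% H2C2O4 = 0.5214 / 1.527 × 100 = 34.15 %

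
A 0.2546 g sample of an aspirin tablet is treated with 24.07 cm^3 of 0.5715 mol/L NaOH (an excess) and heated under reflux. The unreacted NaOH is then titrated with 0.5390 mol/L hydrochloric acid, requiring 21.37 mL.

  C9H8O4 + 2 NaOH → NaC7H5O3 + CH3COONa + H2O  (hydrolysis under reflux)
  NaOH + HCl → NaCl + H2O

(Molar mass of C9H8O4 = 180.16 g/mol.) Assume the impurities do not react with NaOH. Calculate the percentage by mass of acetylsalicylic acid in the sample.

79.17 %

n(NaOH) added = 0.02407 × 0.5715 = 0.01376 mol
n(HCl) used in back-titration = 0.02137 × 0.5390 = 0.01152 mol
n(NaOH) left over = 0.01152 mol (1:1 ratio)
n(NaOH) consumed by analyte = 0.01376 − 0.01152 = 2.238 × 10^-3 mol
From the 1:2 ratio, n(C9H8O4) = 1/2 × 2.238 × 10^-3 = 1.119 × 10^-3 mol
mass of C9H8O4 = 1.119 × 10^-3 × 180.16 = 0.2016 g
% C9H8O4 = 0.2016 / 0.2546 × 100 = 79.17 %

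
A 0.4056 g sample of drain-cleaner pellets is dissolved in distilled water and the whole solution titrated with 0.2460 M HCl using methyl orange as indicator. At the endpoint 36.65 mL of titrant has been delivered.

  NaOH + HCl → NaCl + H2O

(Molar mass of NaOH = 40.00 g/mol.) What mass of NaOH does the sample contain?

n(HCl) = 0.03665 L × 0.2460 mol/L = 9.016 × 10^-3 mol
n(NaOH) = 9.016 × 10^-3 mol (1:1 ratio)
mass of NaOH = 9.016 × 10^-3 × 40.00 g/mol = 0.3606 g

0.3606 g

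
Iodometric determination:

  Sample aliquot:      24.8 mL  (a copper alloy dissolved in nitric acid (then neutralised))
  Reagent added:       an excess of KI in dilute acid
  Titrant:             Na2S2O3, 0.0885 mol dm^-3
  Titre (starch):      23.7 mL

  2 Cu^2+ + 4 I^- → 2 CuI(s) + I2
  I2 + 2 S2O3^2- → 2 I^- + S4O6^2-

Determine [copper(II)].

n(S2O3^2-) = 0.0237 × 0.0885 = 2.10 × 10^-3 mol
n(I2) = n(S2O3^2-)/2 = 1.05 × 10^-3 mol
From the 2:1 ratio, n(Cu2+) in the aliquot = 2/1 × 1.05 × 10^-3 = 2.10 × 10^-3 mol
[Cu2+] = 2.10 × 10^-3 / 0.0248 = 0.0846 mol/L

0.0846 mol/L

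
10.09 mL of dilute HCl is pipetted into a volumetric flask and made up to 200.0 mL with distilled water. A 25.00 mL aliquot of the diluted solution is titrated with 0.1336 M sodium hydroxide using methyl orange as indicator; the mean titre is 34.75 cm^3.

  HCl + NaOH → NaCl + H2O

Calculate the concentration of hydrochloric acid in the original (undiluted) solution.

3.681 M

n(NaOH) = 0.03475 × 0.1336 = 4.643 × 10^-3 mol
n(HCl) in the aliquot = 4.643 × 10^-3 mol (1:1 ratio)
[HCl]_dilute = 4.643 × 10^-3 / 0.02500 = 0.1857 mol/L
Dilution factor = 200.0 / 10.09 = 19.82
[HCl]_stock = 0.1857 × 19.82 = 3.681 mol/L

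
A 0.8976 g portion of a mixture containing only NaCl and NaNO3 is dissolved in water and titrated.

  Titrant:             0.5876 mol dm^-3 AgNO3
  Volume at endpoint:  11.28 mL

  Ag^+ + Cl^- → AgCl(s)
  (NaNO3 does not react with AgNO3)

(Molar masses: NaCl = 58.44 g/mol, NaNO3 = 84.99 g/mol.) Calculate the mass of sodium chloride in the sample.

n(AgNO3) = 0.01128 × 0.5876 = 6.628 × 10^-3 mol
Let x = n(NaCl), y = n(NaNO3).
Titrant: 1x = 6.628 × 10^-3;  mass: 58.44x + 84.99y = 0.8976
Solving, x = 6.628 × 10^-3 mol, y = 6.004 × 10^-3 mol
mass of NaCl = 6.628 × 10^-3 × 58.44 = 0.3873 g

0.3873 g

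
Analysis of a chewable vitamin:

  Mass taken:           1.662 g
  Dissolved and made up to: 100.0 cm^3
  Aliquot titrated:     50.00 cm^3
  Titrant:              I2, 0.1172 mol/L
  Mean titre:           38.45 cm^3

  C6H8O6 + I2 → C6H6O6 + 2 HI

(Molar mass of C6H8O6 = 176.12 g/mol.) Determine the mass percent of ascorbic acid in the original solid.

95.51 %

n(I2) per titration = 0.03845 × 0.1172 = 4.506 × 10^-3 mol
n(C6H8O6) in each aliquot = 4.506 × 10^-3 mol (1:1 ratio)
n(C6H8O6) in the whole flask = 4.506 × 10^-3 × 100.0/50.00 = 9.013 × 10^-3 mol
mass of C6H8O6 = 9.013 × 10^-3 × 176.12 = 1.587 g
% C6H8O6 = 1.587 / 1.662 × 100 = 95.51 %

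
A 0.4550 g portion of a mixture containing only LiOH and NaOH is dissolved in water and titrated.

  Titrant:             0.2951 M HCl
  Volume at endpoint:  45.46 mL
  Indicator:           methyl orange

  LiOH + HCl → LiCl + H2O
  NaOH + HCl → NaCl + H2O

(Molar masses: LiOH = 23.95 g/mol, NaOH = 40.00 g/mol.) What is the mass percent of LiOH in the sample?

26.76 %

n(HCl) = 0.04546 × 0.2951 = 0.01342 mol
Let x = n(LiOH), y = n(NaOH).
Titrant: 1x + 1y = 0.01342;  mass: 23.95x + 40.00y = 0.4550
Solving, x = 5.085 × 10^-3 mol, y = 8.331 × 10^-3 mol
mass of LiOH = 5.085 × 10^-3 × 23.95 = 0.1218 g
% LiOH = 0.1218 / 0.4550 × 100 = 26.76 %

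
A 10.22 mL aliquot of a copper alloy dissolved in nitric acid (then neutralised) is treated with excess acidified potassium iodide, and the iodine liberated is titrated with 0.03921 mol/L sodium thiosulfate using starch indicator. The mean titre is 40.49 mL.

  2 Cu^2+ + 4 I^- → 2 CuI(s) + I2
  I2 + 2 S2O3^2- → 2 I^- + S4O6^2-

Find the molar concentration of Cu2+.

n(S2O3^2-) = 0.04049 × 0.03921 = 1.588 × 10^-3 mol
n(I2) = n(S2O3^2-)/2 = 7.938 × 10^-4 mol
From the 2:1 ratio, n(Cu2+) in the aliquot = 2/1 × 7.938 × 10^-4 = 1.588 × 10^-3 mol
[Cu2+] = 1.588 × 10^-3 / 0.01022 = 0.1553 mol/L

0.1553 mol/L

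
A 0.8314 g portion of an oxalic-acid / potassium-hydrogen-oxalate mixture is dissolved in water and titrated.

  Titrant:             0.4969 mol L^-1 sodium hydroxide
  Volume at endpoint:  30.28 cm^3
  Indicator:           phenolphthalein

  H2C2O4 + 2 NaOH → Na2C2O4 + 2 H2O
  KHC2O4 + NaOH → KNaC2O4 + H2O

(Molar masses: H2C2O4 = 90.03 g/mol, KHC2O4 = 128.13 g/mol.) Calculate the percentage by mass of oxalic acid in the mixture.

71.43 %

n(NaOH) = 0.03028 × 0.4969 = 0.01505 mol
Let x = n(H2C2O4), y = n(KHC2O4).
Titrant: 2x + 1y = 0.01505;  mass: 90.03x + 128.13y = 0.8314
Solving, x = 6.596 × 10^-3 mol, y = 1.854 × 10^-3 mol
mass of H2C2O4 = 6.596 × 10^-3 × 90.03 = 0.5938 g
% H2C2O4 = 0.5938 / 0.8314 × 100 = 71.43 %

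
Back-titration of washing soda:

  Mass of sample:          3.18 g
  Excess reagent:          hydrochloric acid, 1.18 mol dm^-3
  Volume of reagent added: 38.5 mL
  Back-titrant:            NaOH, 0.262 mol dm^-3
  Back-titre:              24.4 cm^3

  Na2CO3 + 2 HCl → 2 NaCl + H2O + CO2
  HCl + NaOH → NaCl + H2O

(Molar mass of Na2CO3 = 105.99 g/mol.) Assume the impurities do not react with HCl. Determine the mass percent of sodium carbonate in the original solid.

65.1 %

n(HCl) added = 0.0385 × 1.18 = 0.0454 mol
n(NaOH) used in back-titration = 0.0244 × 0.262 = 6.39 × 10^-3 mol
n(HCl) left over = 6.39 × 10^-3 mol (1:1 ratio)
n(HCl) consumed by analyte = 0.0454 − 6.39 × 10^-3 = 0.0390 mol
From the 1:2 ratio, n(Na2CO3) = 1/2 × 0.0390 = 0.0195 mol
mass of Na2CO3 = 0.0195 × 105.99 = 2.07 g
% Na2CO3 = 2.07 / 3.18 × 100 = 65.1 %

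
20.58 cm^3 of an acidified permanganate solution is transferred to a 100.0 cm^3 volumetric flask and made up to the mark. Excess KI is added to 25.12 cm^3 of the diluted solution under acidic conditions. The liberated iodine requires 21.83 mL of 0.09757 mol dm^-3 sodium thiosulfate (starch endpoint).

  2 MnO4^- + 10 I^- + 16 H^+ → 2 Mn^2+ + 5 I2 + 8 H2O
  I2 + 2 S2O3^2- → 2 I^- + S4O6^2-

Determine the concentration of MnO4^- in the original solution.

0.08240 mol/L

n(S2O3^2-) = 0.02183 × 0.09757 = 2.130 × 10^-3 mol
n(I2) = n(S2O3^2-)/2 = 1.065 × 10^-3 mol
From the 2:5 ratio, n(MnO4^-) in the aliquot = 2/5 × 1.065 × 10^-3 = 4.260 × 10^-4 mol
[MnO4^-]_dilute = 4.260 × 10^-4 / 0.02512 = 0.01696 mol/L
[MnO4^-]_original = 0.01696 × 100.0/20.58 = 0.08240 mol/L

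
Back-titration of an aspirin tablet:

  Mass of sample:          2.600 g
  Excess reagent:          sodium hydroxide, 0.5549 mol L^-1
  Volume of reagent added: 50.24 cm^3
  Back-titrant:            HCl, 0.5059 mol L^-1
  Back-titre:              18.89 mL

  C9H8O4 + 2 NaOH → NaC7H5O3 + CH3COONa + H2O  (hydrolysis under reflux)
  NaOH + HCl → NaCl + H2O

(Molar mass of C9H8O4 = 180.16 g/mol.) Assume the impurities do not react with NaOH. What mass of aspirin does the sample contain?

1.650 g

n(NaOH) added = 0.05024 × 0.5549 = 0.02788 mol
n(HCl) used in back-titration = 0.01889 × 0.5059 = 9.556 × 10^-3 mol
n(NaOH) left over = 9.556 × 10^-3 mol (1:1 ratio)
n(NaOH) consumed by analyte = 0.02788 − 9.556 × 10^-3 = 0.01832 mol
From the 1:2 ratio, n(C9H8O4) = 1/2 × 0.01832 = 9.161 × 10^-3 mol
mass of C9H8O4 = 9.161 × 10^-3 × 180.16 = 1.650 g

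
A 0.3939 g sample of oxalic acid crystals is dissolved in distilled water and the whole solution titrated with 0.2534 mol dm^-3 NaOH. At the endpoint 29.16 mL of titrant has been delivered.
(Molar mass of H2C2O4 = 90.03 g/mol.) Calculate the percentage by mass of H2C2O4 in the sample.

H2C2O4 + 2 NaOH → Na2C2O4 + 2 H2O
n(NaOH) = 0.02916 L × 0.2534 mol/L = 7.389 × 10^-3 mol
From the 1:2 ratio, n(H2C2O4) = 1/2 × 7.389 × 10^-3 = 3.695 × 10^-3 mol
mass of H2C2O4 = 3.695 × 10^-3 × 90.03 g/mol = 0.3326 g
% H2C2O4 = 0.3326 / 0.3939 × 100 = 84.44 %

84.44 %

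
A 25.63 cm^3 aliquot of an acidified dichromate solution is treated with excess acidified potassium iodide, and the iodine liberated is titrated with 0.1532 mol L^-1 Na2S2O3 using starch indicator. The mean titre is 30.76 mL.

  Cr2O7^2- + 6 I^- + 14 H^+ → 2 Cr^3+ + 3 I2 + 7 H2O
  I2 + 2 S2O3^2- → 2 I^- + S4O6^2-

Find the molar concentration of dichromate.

0.03064 mol/L

n(S2O3^2-) = 0.03076 × 0.1532 = 4.712 × 10^-3 mol
n(I2) = n(S2O3^2-)/2 = 2.356 × 10^-3 mol
From the 1:3 ratio, n(Cr2O7^2-) in the aliquot = 1/3 × 2.356 × 10^-3 = 7.854 × 10^-4 mol
[Cr2O7^2-] = 7.854 × 10^-4 / 0.02563 = 0.03064 mol/L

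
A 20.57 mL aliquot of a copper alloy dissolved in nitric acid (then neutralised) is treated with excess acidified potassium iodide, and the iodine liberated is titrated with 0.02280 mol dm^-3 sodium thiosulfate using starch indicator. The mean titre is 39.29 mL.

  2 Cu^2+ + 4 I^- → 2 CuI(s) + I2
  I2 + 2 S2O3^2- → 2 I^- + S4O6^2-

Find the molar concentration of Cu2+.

0.04355 mol/L

n(S2O3^2-) = 0.03929 × 0.02280 = 8.958 × 10^-4 mol
n(I2) = n(S2O3^2-)/2 = 4.479 × 10^-4 mol
From the 2:1 ratio, n(Cu2+) in the aliquot = 2/1 × 4.479 × 10^-4 = 8.958 × 10^-4 mol
[Cu2+] = 8.958 × 10^-4 / 0.02057 = 0.04355 mol/L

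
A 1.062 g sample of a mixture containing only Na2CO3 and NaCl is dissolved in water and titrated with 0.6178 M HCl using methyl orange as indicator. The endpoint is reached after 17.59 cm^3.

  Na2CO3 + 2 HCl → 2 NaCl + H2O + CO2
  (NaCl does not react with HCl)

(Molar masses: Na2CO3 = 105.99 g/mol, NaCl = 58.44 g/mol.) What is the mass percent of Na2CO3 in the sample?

54.23 %

n(HCl) = 0.01759 × 0.6178 = 0.01087 mol
Let x = n(Na2CO3), y = n(NaCl).
Titrant: 2x = 0.01087;  mass: 105.99x + 58.44y = 1.062
Solving, x = 5.434 × 10^-3 mol, y = 8.318 × 10^-3 mol
mass of Na2CO3 = 5.434 × 10^-3 × 105.99 = 0.5759 g
% Na2CO3 = 0.5759 / 1.062 × 100 = 54.23 %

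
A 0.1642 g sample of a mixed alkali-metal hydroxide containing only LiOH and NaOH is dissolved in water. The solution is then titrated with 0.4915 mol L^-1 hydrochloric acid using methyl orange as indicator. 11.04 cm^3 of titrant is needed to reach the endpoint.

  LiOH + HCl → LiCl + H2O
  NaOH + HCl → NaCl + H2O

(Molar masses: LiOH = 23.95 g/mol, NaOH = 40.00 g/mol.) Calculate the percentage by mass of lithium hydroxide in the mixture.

n(HCl) = 0.01104 × 0.4915 = 5.426 × 10^-3 mol
Let x = n(LiOH), y = n(NaOH).
Titrant: 1x + 1y = 5.426 × 10^-3;  mass: 23.95x + 40.00y = 0.1642
Solving, x = 3.293 × 10^-3 mol, y = 2.134 × 10^-3 mol
mass of LiOH = 3.293 × 10^-3 × 23.95 = 0.07886 g
% LiOH = 0.07886 / 0.1642 × 100 = 48.03 %

48.03 %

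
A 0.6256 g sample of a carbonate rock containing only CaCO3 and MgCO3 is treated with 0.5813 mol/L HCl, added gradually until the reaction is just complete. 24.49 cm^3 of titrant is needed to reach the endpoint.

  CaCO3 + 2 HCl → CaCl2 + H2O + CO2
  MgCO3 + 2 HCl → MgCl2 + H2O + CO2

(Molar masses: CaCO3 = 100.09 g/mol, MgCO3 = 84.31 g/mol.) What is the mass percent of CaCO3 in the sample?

n(HCl) = 0.02449 × 0.5813 = 0.01424 mol
Let x = n(CaCO3), y = n(MgCO3).
Titrant: 2x + 2y = 0.01424;  mass: 100.09x + 84.31y = 0.6256
Solving, x = 1.615 × 10^-3 mol, y = 5.503 × 10^-3 mol
mass of CaCO3 = 1.615 × 10^-3 × 100.09 = 0.1616 g
% CaCO3 = 0.1616 / 0.6256 × 100 = 25.83 %

25.83 %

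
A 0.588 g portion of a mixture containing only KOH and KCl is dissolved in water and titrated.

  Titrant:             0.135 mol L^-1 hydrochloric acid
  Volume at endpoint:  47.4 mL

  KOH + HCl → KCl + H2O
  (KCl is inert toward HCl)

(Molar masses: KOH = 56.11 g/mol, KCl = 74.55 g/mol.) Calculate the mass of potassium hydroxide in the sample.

0.359 g

n(HCl) = 0.0474 × 0.135 = 6.40 × 10^-3 mol
Let x = n(KOH), y = n(KCl).
Titrant: 1x = 6.40 × 10^-3;  mass: 56.11x + 74.55y = 0.588
Solving, x = 6.40 × 10^-3 mol, y = 3.07 × 10^-3 mol
mass of KOH = 6.40 × 10^-3 × 56.11 = 0.359 g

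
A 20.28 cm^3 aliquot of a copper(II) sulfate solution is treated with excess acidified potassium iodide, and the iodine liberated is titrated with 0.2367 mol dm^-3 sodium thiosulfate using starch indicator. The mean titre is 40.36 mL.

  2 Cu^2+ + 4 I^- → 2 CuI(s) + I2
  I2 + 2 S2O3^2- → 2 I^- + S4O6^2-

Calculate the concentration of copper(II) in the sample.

n(S2O3^2-) = 0.04036 × 0.2367 = 9.553 × 10^-3 mol
n(I2) = n(S2O3^2-)/2 = 4.777 × 10^-3 mol
From the 2:1 ratio, n(Cu2+) in the aliquot = 2/1 × 4.777 × 10^-3 = 9.553 × 10^-3 mol
[Cu2+] = 9.553 × 10^-3 / 0.02028 = 0.4711 mol/L

0.4711 mol/L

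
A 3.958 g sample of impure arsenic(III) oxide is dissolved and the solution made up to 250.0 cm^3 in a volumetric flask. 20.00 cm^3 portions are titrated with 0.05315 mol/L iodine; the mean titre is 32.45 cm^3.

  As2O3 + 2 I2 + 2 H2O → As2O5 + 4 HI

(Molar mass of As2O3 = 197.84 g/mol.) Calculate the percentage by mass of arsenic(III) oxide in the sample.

n(I2) per titration = 0.03245 × 0.05315 = 1.725 × 10^-3 mol
From the 1:2 ratio, n(As2O3) in each aliquot = 1/2 × 1.725 × 10^-3 = 8.624 × 10^-4 mol
n(As2O3) in the whole flask = 8.624 × 10^-4 × 250.0/20.00 = 0.01078 mol
mass of As2O3 = 0.01078 × 197.84 = 2.133 g
% As2O3 = 2.133 / 3.958 × 100 = 53.88 %

53.88 %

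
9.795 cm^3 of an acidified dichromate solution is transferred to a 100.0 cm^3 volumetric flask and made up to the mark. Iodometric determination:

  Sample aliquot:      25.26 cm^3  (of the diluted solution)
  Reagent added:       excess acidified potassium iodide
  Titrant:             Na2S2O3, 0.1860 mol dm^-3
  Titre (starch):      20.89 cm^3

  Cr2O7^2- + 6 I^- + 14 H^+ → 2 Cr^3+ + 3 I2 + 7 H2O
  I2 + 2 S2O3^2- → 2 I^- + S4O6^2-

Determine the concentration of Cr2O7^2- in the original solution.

n(S2O3^2-) = 0.02089 × 0.1860 = 3.886 × 10^-3 mol
n(I2) = n(S2O3^2-)/2 = 1.943 × 10^-3 mol
From the 1:3 ratio, n(Cr2O7^2-) in the aliquot = 1/3 × 1.943 × 10^-3 = 6.476 × 10^-4 mol
[Cr2O7^2-]_dilute = 6.476 × 10^-4 / 0.02526 = 0.02564 mol/L
[Cr2O7^2-]_original = 0.02564 × 100.0/9.795 = 0.2617 mol/L

0.2617 mol/L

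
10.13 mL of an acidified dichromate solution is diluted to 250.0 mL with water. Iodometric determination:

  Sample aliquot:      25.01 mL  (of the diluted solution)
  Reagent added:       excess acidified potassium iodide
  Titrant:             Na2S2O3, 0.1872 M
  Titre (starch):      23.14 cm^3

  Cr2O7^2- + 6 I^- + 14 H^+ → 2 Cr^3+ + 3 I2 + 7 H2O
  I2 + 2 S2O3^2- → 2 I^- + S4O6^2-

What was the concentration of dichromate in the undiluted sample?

0.7124 M

n(S2O3^2-) = 0.02314 × 0.1872 = 4.332 × 10^-3 mol
n(I2) = n(S2O3^2-)/2 = 2.166 × 10^-3 mol
From the 1:3 ratio, n(Cr2O7^2-) in the aliquot = 1/3 × 2.166 × 10^-3 = 7.220 × 10^-4 mol
[Cr2O7^2-]_dilute = 7.220 × 10^-4 / 0.02501 = 0.02887 mol/L
[Cr2O7^2-]_original = 0.02887 × 250.0/10.13 = 0.7124 mol/L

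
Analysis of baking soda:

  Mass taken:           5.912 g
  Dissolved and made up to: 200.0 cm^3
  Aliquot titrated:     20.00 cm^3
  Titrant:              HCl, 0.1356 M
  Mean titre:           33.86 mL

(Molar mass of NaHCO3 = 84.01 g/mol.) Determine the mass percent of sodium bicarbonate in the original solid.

65.24 %

NaHCO3 + HCl → NaCl + H2O + CO2
n(HCl) per titration = 0.03386 × 0.1356 = 4.591 × 10^-3 mol
n(NaHCO3) in each aliquot = 4.591 × 10^-3 mol (1:1 ratio)
n(NaHCO3) in the whole flask = 4.591 × 10^-3 × 200.0/20.00 = 0.04591 mol
mass of NaHCO3 = 0.04591 × 84.01 = 3.857 g
% NaHCO3 = 3.857 / 5.912 × 100 = 65.24 %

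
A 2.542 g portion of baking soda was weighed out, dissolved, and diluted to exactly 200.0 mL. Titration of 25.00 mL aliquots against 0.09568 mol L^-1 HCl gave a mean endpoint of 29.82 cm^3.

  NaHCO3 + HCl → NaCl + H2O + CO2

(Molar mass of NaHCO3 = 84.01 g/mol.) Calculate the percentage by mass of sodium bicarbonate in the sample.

n(HCl) per titration = 0.02982 × 0.09568 = 2.853 × 10^-3 mol
n(NaHCO3) in each aliquot = 2.853 × 10^-3 mol (1:1 ratio)
n(NaHCO3) in the whole flask = 2.853 × 10^-3 × 200.0/25.00 = 0.02283 mol
mass of NaHCO3 = 0.02283 × 84.01 = 1.918 g
% NaHCO3 = 1.918 / 2.542 × 100 = 75.44 %

75.44 %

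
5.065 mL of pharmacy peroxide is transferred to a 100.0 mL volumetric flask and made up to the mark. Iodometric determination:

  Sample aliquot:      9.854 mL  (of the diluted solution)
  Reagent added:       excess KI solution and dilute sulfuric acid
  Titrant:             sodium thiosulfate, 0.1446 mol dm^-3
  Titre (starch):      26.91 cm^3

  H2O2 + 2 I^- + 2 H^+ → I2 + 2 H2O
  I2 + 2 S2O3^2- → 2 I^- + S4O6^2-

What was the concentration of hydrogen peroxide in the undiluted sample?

3.898 mol/L

n(S2O3^2-) = 0.02691 × 0.1446 = 3.891 × 10^-3 mol
n(I2) = n(S2O3^2-)/2 = 1.946 × 10^-3 mol
n(H2O2) in the aliquot = 1.946 × 10^-3 mol (1:1 ratio)
[H2O2]_dilute = 1.946 × 10^-3 / 0.009854 = 0.1974 mol/L
[H2O2]_original = 0.1974 × 100.0/5.065 = 3.898 mol/L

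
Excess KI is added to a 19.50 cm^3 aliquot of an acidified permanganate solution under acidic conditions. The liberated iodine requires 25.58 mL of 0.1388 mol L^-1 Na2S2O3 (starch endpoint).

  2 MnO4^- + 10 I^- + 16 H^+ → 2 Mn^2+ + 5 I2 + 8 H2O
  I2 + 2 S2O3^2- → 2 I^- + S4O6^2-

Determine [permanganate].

n(S2O3^2-) = 0.02558 × 0.1388 = 3.551 × 10^-3 mol
n(I2) = n(S2O3^2-)/2 = 1.775 × 10^-3 mol
From the 2:5 ratio, n(MnO4^-) in the aliquot = 2/5 × 1.775 × 10^-3 = 7.101 × 10^-4 mol
[MnO4^-] = 7.101 × 10^-4 / 0.01950 = 0.03642 mol/L

0.03642 mol/L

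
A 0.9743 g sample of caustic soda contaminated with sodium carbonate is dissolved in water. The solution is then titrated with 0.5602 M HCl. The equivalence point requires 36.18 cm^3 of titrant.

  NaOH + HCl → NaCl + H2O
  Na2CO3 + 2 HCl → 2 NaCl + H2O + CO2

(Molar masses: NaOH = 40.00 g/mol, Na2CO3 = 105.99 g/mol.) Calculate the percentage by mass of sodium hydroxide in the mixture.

31.53 %

n(HCl) = 0.03618 × 0.5602 = 0.02027 mol
Let x = n(NaOH), y = n(Na2CO3).
Titrant: 1x + 2y = 0.02027;  mass: 40.00x + 105.99y = 0.9743
Solving, x = 7.680 × 10^-3 mol, y = 6.294 × 10^-3 mol
mass of NaOH = 7.680 × 10^-3 × 40.00 = 0.3072 g
% NaOH = 0.3072 / 0.9743 × 100 = 31.53 %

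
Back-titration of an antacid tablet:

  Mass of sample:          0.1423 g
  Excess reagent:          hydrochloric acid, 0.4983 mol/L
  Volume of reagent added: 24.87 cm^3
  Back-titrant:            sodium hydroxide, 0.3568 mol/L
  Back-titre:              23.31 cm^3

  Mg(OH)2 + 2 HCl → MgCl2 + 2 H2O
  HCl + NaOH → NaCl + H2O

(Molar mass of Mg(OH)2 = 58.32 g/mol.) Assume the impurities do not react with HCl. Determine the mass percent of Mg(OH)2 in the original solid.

n(HCl) added = 0.02487 × 0.4983 = 0.01239 mol
n(NaOH) used in back-titration = 0.02331 × 0.3568 = 8.317 × 10^-3 mol
n(HCl) left over = 8.317 × 10^-3 mol (1:1 ratio)
n(HCl) consumed by analyte = 0.01239 − 8.317 × 10^-3 = 4.076 × 10^-3 mol
From the 1:2 ratio, n(Mg(OH)2) = 1/2 × 4.076 × 10^-3 = 2.038 × 10^-3 mol
mass of Mg(OH)2 = 2.038 × 10^-3 × 58.32 = 0.1188 g
% Mg(OH)2 = 0.1188 / 0.1423 × 100 = 83.52 %

83.52 %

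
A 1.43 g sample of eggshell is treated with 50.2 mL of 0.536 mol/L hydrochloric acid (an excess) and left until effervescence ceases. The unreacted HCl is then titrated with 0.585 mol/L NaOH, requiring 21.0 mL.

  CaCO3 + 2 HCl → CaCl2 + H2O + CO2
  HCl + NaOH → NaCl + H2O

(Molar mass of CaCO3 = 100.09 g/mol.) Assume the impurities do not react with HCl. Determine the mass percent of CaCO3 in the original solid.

51.2 %

n(HCl) added = 0.0502 × 0.536 = 0.0269 mol
n(NaOH) used in back-titration = 0.0210 × 0.585 = 0.0123 mol
n(HCl) left over = 0.0123 mol (1:1 ratio)
n(HCl) consumed by analyte = 0.0269 − 0.0123 = 0.0146 mol
From the 1:2 ratio, n(CaCO3) = 1/2 × 0.0146 = 7.31 × 10^-3 mol
mass of CaCO3 = 7.31 × 10^-3 × 100.09 = 0.732 g
% CaCO3 = 0.732 / 1.43 × 100 = 51.2 %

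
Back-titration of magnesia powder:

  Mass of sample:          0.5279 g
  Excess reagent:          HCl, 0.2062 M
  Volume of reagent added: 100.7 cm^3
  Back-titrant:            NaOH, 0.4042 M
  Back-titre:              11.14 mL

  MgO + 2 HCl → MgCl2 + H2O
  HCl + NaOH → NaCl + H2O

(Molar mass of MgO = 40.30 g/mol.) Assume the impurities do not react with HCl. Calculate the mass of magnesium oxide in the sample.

n(HCl) added = 0.1007 × 0.2062 = 0.02076 mol
n(NaOH) used in back-titration = 0.01114 × 0.4042 = 4.503 × 10^-3 mol
n(HCl) left over = 4.503 × 10^-3 mol (1:1 ratio)
n(HCl) consumed by analyte = 0.02076 − 4.503 × 10^-3 = 0.01626 mol
From the 1:2 ratio, n(MgO) = 1/2 × 0.01626 = 8.131 × 10^-3 mol
mass of MgO = 8.131 × 10^-3 × 40.30 = 0.3277 g

0.3277 g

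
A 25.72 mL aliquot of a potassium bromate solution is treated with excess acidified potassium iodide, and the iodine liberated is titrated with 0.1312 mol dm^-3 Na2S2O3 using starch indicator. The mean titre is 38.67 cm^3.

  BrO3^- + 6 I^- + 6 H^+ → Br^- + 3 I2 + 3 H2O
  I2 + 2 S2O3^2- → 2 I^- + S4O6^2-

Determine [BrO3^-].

0.03288 mol/L

n(S2O3^2-) = 0.03867 × 0.1312 = 5.074 × 10^-3 mol
n(I2) = n(S2O3^2-)/2 = 2.537 × 10^-3 mol
From the 1:3 ratio, n(BrO3^-) in the aliquot = 1/3 × 2.537 × 10^-3 = 8.456 × 10^-4 mol
[BrO3^-] = 8.456 × 10^-4 / 0.02572 = 0.03288 mol/L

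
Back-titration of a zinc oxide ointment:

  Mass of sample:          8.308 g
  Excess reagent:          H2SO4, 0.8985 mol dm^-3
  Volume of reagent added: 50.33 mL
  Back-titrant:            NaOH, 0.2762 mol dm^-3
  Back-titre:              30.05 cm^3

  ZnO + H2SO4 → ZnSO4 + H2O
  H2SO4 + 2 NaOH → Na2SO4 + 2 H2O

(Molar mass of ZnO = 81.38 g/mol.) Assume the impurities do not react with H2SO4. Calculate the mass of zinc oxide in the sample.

3.342 g

n(H2SO4) added = 0.05033 × 0.8985 = 0.04522 mol
n(NaOH) used in back-titration = 0.03005 × 0.2762 = 8.300 × 10^-3 mol
From the 1:2 ratio, n(H2SO4) left over = 1/2 × 8.300 × 10^-3 = 4.150 × 10^-3 mol
n(H2SO4) consumed by analyte = 0.04522 − 4.150 × 10^-3 = 0.04107 mol
n(ZnO) = 0.04107 mol (1:1 ratio)
mass of ZnO = 0.04107 × 81.38 = 3.342 g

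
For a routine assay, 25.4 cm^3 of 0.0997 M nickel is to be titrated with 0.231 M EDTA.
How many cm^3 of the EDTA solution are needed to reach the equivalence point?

Ni^2+ + EDTA^4- → [Ni(EDTA)]^2-
n(Ni2+) = 0.0254 L × 0.0997 mol/L = 2.53 × 10^-3 mol
n(EDTA) = 2.53 × 10^-3 mol (1:1 stoichiometry)
V(EDTA) = 2.53 × 10^-3 mol / 0.231 mol/L = 0.0110 L = 11.0 mL

11.0 mL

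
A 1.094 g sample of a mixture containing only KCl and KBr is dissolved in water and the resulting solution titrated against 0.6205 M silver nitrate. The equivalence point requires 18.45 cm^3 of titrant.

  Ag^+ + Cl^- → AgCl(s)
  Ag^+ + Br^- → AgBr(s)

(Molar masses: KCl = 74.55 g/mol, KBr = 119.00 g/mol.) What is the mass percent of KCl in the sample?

n(AgNO3) = 0.01845 × 0.6205 = 0.01145 mol
Let x = n(KCl), y = n(KBr).
Titrant: 1x + 1y = 0.01145;  mass: 74.55x + 119.00y = 1.094
Solving, x = 6.037 × 10^-3 mol, y = 5.411 × 10^-3 mol
mass of KCl = 6.037 × 10^-3 × 74.55 = 0.4500 g
% KCl = 0.4500 / 1.094 × 100 = 41.14 %

41.14 %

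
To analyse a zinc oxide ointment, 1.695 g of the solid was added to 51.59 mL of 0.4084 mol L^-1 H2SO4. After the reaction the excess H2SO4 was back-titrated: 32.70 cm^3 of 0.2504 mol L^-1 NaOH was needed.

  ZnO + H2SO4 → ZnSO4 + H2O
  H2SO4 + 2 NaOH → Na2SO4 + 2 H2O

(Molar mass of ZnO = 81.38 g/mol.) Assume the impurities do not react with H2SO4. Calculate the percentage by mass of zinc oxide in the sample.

n(H2SO4) added = 0.05159 × 0.4084 = 0.02107 mol
n(NaOH) used in back-titration = 0.03270 × 0.2504 = 8.188 × 10^-3 mol
From the 1:2 ratio, n(H2SO4) left over = 1/2 × 8.188 × 10^-3 = 4.094 × 10^-3 mol
n(H2SO4) consumed by analyte = 0.02107 − 4.094 × 10^-3 = 0.01698 mol
n(ZnO) = 0.01698 mol (1:1 ratio)
mass of ZnO = 0.01698 × 81.38 = 1.381 g
% ZnO = 1.381 / 1.695 × 100 = 81.50 %

81.50 %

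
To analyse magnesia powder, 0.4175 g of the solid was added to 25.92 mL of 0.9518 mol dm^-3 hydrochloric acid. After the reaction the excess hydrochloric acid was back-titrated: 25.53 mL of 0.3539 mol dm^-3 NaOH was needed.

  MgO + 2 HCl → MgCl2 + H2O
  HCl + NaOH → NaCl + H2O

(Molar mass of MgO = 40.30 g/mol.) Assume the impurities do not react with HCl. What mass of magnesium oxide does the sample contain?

0.3151 g

n(HCl) added = 0.02592 × 0.9518 = 0.02467 mol
n(NaOH) used in back-titration = 0.02553 × 0.3539 = 9.035 × 10^-3 mol
n(HCl) left over = 9.035 × 10^-3 mol (1:1 ratio)
n(HCl) consumed by analyte = 0.02467 − 9.035 × 10^-3 = 0.01564 mol
From the 1:2 ratio, n(MgO) = 1/2 × 0.01564 = 7.818 × 10^-3 mol
mass of MgO = 7.818 × 10^-3 × 40.30 = 0.3151 g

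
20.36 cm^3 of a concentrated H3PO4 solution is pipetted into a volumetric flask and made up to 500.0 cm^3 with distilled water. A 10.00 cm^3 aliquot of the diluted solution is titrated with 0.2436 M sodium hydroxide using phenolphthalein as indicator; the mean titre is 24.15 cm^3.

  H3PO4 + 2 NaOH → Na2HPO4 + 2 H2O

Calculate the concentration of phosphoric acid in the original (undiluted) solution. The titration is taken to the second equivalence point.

n(NaOH) = 0.02415 × 0.2436 = 5.883 × 10^-3 mol
From the 1:2 ratio, n(H3PO4) in the aliquot = 1/2 × 5.883 × 10^-3 = 2.941 × 10^-3 mol
[H3PO4]_dilute = 2.941 × 10^-3 / 0.01000 = 0.2941 mol/L
Dilution factor = 500.0 / 20.36 = 24.56
[H3PO4]_stock = 0.2941 × 24.56 = 7.224 mol/L

7.224 M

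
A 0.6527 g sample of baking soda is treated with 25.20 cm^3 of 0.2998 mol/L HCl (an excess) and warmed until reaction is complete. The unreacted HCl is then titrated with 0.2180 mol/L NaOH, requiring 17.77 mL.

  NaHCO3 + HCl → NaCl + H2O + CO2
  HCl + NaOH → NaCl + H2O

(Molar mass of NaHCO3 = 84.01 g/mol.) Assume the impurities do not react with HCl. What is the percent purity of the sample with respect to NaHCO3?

n(HCl) added = 0.02520 × 0.2998 = 7.555 × 10^-3 mol
n(NaOH) used in back-titration = 0.01777 × 0.2180 = 3.874 × 10^-3 mol
n(HCl) left over = 3.874 × 10^-3 mol (1:1 ratio)
n(HCl) consumed by analyte = 7.555 × 10^-3 − 3.874 × 10^-3 = 3.681 × 10^-3 mol
n(NaHCO3) = 3.681 × 10^-3 mol (1:1 ratio)
mass of NaHCO3 = 3.681 × 10^-3 × 84.01 = 0.3092 g
% NaHCO3 = 0.3092 / 0.6527 × 100 = 47.38 %

47.38 %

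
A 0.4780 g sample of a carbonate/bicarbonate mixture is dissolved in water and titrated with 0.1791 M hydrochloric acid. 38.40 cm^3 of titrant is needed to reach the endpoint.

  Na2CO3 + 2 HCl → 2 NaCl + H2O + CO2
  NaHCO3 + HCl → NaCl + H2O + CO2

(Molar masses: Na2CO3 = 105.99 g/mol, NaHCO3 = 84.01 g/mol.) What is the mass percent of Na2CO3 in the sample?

35.67 %

n(HCl) = 0.03840 × 0.1791 = 6.877 × 10^-3 mol
Let x = n(Na2CO3), y = n(NaHCO3).
Titrant: 2x + 1y = 6.877 × 10^-3;  mass: 105.99x + 84.01y = 0.4780
Solving, x = 1.608 × 10^-3 mol, y = 3.660 × 10^-3 mol
mass of Na2CO3 = 1.608 × 10^-3 × 105.99 = 0.1705 g
% Na2CO3 = 0.1705 / 0.4780 × 100 = 35.67 %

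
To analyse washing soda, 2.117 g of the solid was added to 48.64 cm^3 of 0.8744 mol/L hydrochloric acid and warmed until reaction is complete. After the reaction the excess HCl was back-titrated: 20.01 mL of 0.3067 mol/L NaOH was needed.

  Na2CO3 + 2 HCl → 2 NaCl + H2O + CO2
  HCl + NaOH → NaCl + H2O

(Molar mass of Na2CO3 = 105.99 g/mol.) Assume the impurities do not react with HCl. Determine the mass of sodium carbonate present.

n(HCl) added = 0.04864 × 0.8744 = 0.04253 mol
n(NaOH) used in back-titration = 0.02001 × 0.3067 = 6.137 × 10^-3 mol
n(HCl) left over = 6.137 × 10^-3 mol (1:1 ratio)
n(HCl) consumed by analyte = 0.04253 − 6.137 × 10^-3 = 0.03639 mol
From the 1:2 ratio, n(Na2CO3) = 1/2 × 0.03639 = 0.01820 mol
mass of Na2CO3 = 0.01820 × 105.99 = 1.929 g

1.929 g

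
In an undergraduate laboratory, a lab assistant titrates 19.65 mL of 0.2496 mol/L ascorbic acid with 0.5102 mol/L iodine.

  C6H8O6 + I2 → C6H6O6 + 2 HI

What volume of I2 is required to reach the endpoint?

9.613 mL

n(C6H8O6) = 0.01965 L × 0.2496 mol/L = 4.905 × 10^-3 mol
n(I2) = 4.905 × 10^-3 mol (1:1 stoichiometry)
V(I2) = 4.905 × 10^-3 mol / 0.5102 mol/L = 0.009613 L = 9.613 mL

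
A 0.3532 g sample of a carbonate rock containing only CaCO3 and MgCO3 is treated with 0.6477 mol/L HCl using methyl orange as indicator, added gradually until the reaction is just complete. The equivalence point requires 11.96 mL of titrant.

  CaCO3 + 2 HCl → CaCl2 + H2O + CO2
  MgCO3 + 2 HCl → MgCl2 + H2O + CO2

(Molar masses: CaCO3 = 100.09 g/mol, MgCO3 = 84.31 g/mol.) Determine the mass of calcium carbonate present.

n(HCl) = 0.01196 × 0.6477 = 7.746 × 10^-3 mol
Let x = n(CaCO3), y = n(MgCO3).
Titrant: 2x + 2y = 7.746 × 10^-3;  mass: 100.09x + 84.31y = 0.3532
Solving, x = 1.689 × 10^-3 mol, y = 2.185 × 10^-3 mol
mass of CaCO3 = 1.689 × 10^-3 × 100.09 = 0.1690 g

0.1690 g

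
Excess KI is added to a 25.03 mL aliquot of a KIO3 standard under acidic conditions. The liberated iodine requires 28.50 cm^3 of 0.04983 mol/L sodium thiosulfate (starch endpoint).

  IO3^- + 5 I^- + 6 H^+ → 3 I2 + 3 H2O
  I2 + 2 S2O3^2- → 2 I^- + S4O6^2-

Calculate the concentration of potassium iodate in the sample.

0.009456 mol/L

n(S2O3^2-) = 0.02850 × 0.04983 = 1.420 × 10^-3 mol
n(I2) = n(S2O3^2-)/2 = 7.101 × 10^-4 mol
From the 1:3 ratio, n(IO3^-) in the aliquot = 1/3 × 7.101 × 10^-4 = 2.367 × 10^-4 mol
[IO3^-] = 2.367 × 10^-4 / 0.02503 = 0.009456 mol/L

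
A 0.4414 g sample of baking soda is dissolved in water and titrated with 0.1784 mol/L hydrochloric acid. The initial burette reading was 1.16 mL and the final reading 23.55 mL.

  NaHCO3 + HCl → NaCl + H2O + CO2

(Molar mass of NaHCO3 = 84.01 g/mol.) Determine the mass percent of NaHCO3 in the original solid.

76.02 %

n(HCl) = 0.02239 L × 0.1784 mol/L = 3.994 × 10^-3 mol
n(NaHCO3) = 3.994 × 10^-3 mol (1:1 ratio)
mass of NaHCO3 = 3.994 × 10^-3 × 84.01 g/mol = 0.3356 g
% NaHCO3 = 0.3356 / 0.4414 × 100 = 76.02 %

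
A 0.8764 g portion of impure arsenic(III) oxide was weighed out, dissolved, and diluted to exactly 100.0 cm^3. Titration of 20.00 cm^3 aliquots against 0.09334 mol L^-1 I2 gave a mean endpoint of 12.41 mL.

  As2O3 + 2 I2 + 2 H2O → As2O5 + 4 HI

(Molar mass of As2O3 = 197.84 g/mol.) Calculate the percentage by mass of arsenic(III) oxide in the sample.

n(I2) per titration = 0.01241 × 0.09334 = 1.158 × 10^-3 mol
From the 1:2 ratio, n(As2O3) in each aliquot = 1/2 × 1.158 × 10^-3 = 5.792 × 10^-4 mol
n(As2O3) in the whole flask = 5.792 × 10^-4 × 100.0/20.00 = 2.896 × 10^-3 mol
mass of As2O3 = 2.896 × 10^-3 × 197.84 = 0.5729 g
% As2O3 = 0.5729 / 0.8764 × 100 = 65.37 %

65.37 %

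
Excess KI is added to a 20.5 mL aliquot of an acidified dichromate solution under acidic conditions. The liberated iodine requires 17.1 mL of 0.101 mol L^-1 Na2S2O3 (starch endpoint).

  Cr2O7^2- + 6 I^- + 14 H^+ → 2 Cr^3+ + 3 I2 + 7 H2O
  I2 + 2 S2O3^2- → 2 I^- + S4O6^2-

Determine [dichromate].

0.0140 mol/L

n(S2O3^2-) = 0.0171 × 0.101 = 1.73 × 10^-3 mol
n(I2) = n(S2O3^2-)/2 = 8.64 × 10^-4 mol
From the 1:3 ratio, n(Cr2O7^2-) in the aliquot = 1/3 × 8.64 × 10^-4 = 2.88 × 10^-4 mol
[Cr2O7^2-] = 2.88 × 10^-4 / 0.0205 = 0.0140 mol/L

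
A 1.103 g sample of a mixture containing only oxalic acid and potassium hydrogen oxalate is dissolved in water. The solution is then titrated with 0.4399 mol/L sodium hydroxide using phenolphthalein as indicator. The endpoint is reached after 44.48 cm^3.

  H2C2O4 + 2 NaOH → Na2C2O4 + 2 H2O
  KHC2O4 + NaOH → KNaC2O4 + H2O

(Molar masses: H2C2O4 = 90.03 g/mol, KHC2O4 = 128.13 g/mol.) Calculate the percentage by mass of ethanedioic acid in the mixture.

68.94 %

n(NaOH) = 0.04448 × 0.4399 = 0.01957 mol
Let x = n(H2C2O4), y = n(KHC2O4).
Titrant: 2x + 1y = 0.01957;  mass: 90.03x + 128.13y = 1.103
Solving, x = 8.447 × 10^-3 mol, y = 2.673 × 10^-3 mol
mass of H2C2O4 = 8.447 × 10^-3 × 90.03 = 0.7605 g
% H2C2O4 = 0.7605 / 1.103 × 100 = 68.94 %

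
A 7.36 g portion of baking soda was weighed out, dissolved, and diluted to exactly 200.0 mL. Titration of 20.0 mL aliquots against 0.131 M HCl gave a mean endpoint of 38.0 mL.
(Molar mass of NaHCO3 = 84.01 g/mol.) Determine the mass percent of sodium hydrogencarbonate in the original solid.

NaHCO3 + HCl → NaCl + H2O + CO2
n(HCl) per titration = 0.0380 × 0.131 = 4.98 × 10^-3 mol
n(NaHCO3) in each aliquot = 4.98 × 10^-3 mol (1:1 ratio)
n(NaHCO3) in the whole flask = 4.98 × 10^-3 × 200.0/20.0 = 0.0498 mol
mass of NaHCO3 = 0.0498 × 84.01 = 4.18 g
% NaHCO3 = 4.18 / 7.36 × 100 = 56.8 %

56.8 %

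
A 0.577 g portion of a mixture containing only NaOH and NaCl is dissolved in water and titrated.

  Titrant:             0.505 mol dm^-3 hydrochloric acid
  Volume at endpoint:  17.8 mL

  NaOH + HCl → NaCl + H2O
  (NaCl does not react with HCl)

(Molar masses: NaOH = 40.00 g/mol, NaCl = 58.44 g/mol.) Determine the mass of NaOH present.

n(HCl) = 0.0178 × 0.505 = 8.99 × 10^-3 mol
Let x = n(NaOH), y = n(NaCl).
Titrant: 1x = 8.99 × 10^-3;  mass: 40.00x + 58.44y = 0.577
Solving, x = 8.99 × 10^-3 mol, y = 3.72 × 10^-3 mol
mass of NaOH = 8.99 × 10^-3 × 40.00 = 0.360 g

0.360 g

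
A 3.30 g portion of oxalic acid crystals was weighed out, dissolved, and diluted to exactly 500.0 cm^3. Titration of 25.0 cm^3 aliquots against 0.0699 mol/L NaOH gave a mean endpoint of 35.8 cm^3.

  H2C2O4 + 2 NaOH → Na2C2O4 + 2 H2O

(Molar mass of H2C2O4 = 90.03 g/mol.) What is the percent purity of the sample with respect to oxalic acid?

n(NaOH) per titration = 0.0358 × 0.0699 = 2.50 × 10^-3 mol
From the 1:2 ratio, n(H2C2O4) in each aliquot = 1/2 × 2.50 × 10^-3 = 1.25 × 10^-3 mol
n(H2C2O4) in the whole flask = 1.25 × 10^-3 × 500.0/25.0 = 0.0250 mol
mass of H2C2O4 = 0.0250 × 90.03 = 2.25 g
% H2C2O4 = 2.25 / 3.30 × 100 = 68.3 %

68.3 %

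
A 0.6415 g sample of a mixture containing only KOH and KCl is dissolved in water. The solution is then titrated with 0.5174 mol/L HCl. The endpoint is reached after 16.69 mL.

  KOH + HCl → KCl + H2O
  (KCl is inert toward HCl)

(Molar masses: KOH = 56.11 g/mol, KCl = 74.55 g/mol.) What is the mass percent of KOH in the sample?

75.53 %

n(HCl) = 0.01669 × 0.5174 = 8.635 × 10^-3 mol
Let x = n(KOH), y = n(KCl).
Titrant: 1x = 8.635 × 10^-3;  mass: 56.11x + 74.55y = 0.6415
Solving, x = 8.635 × 10^-3 mol, y = 2.106 × 10^-3 mol
mass of KOH = 8.635 × 10^-3 × 56.11 = 0.4845 g
% KOH = 0.4845 / 0.6415 × 100 = 75.53 %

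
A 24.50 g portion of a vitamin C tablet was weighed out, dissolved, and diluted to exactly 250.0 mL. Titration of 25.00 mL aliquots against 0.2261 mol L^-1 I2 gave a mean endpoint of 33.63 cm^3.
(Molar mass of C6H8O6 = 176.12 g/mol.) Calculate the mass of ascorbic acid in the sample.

C6H8O6 + I2 → C6H6O6 + 2 HI
n(I2) per titration = 0.03363 × 0.2261 = 7.604 × 10^-3 mol
n(C6H8O6) in each aliquot = 7.604 × 10^-3 mol (1:1 ratio)
n(C6H8O6) in the whole flask = 7.604 × 10^-3 × 250.0/25.00 = 0.07604 mol
mass of C6H8O6 = 0.07604 × 176.12 = 13.39 g

13.39 g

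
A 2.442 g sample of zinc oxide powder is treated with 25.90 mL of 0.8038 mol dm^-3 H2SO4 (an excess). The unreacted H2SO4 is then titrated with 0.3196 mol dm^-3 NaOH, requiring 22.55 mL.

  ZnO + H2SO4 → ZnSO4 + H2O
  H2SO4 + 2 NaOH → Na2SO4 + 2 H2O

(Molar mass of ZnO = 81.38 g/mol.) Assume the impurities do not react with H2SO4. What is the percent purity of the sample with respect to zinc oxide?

57.37 %

n(H2SO4) added = 0.02590 × 0.8038 = 0.02082 mol
n(NaOH) used in back-titration = 0.02255 × 0.3196 = 7.207 × 10^-3 mol
From the 1:2 ratio, n(H2SO4) left over = 1/2 × 7.207 × 10^-3 = 3.603 × 10^-3 mol
n(H2SO4) consumed by analyte = 0.02082 − 3.603 × 10^-3 = 0.01721 mol
n(ZnO) = 0.01721 mol (1:1 ratio)
mass of ZnO = 0.01721 × 81.38 = 1.401 g
% ZnO = 1.401 / 2.442 × 100 = 57.37 %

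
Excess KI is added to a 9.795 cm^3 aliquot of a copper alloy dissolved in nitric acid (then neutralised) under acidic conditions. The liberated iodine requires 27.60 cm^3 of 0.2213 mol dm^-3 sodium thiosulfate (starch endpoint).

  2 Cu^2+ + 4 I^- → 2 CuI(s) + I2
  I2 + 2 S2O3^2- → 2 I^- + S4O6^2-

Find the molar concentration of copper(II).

0.6236 mol/L

n(S2O3^2-) = 0.02760 × 0.2213 = 6.108 × 10^-3 mol
n(I2) = n(S2O3^2-)/2 = 3.054 × 10^-3 mol
From the 2:1 ratio, n(Cu2+) in the aliquot = 2/1 × 3.054 × 10^-3 = 6.108 × 10^-3 mol
[Cu2+] = 6.108 × 10^-3 / 0.009795 = 0.6236 mol/L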